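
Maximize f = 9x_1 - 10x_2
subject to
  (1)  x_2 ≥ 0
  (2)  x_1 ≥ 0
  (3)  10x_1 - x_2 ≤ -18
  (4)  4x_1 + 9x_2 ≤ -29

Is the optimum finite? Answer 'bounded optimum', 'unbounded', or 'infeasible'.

infeasible

The boundaries x_2 = 0 and 4x_1 + 9x_2 = -29 meet at (-29/4, 0), but that point violates x_1 ≥ 0. Every candidate vertex is excluded by some other constraint, so the feasible region is empty.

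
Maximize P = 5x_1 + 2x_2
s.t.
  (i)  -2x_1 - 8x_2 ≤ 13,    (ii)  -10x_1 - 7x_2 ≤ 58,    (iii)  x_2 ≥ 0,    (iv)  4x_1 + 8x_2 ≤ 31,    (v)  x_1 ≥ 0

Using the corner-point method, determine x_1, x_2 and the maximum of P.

x_1 = 31/4, x_2 = 0, maximum P = 155/4

Vertices and P = 5x_1 + 2x_2:
  (31/4, 0) → P = 155/4
  (0, 0) → P = 0
  (0, 31/8) → P = 31/4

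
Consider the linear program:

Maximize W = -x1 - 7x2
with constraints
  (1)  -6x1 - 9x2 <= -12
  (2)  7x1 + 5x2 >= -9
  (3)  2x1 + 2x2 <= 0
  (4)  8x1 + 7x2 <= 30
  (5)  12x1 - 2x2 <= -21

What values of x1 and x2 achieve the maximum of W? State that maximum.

At the optimal vertex, -6x1 - 9x2 = -12 and 2x1 + 2x2 = 0.
Solving simultaneously gives x1 = -4, x2 = 4.

x1 = -4, x2 = 4, maximum W = -24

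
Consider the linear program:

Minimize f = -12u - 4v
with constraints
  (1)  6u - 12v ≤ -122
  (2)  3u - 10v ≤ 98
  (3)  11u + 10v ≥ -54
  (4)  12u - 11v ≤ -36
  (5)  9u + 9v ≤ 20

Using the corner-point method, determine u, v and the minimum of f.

Corner points and f = -12u - 4v:
  (-467/48, 509/96) → f = 2293/24
  (-143/27, 203/27) → f = 904/27
  (-686/9, 706/9) → f = 5408/9

The binding constraints are 6u - 12v = -122 and 9u + 9v = 20.
Solving simultaneously gives u = -143/27, v = 203/27.

u = -143/27, v = 203/27, minimum f = 904/27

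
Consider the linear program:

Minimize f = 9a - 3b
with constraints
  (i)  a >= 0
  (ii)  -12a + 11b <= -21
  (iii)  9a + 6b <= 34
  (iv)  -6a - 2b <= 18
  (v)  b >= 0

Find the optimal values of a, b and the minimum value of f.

a = 7/4, b = 0, minimum f = 63/4

Corner points and f = 9a - 3b:
  (500/171, 73/57) → f = 427/19
  (7/4, 0) → f = 63/4
  (34/9, 0) → f = 34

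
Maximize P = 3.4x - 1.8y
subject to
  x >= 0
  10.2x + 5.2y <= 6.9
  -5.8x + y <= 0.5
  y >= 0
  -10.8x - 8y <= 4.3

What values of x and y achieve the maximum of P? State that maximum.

x = 23/34, y = 0, maximum P = 23/10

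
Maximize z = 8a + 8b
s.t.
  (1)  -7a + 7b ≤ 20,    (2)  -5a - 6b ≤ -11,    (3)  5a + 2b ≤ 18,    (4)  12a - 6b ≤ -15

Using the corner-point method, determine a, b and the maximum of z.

Vertices and z = 8a + 8b:
  (-43/77, 177/77) → z = 1072/77
  (5/14, 45/14) → z = 200/7
  (-4/17, 69/34) → z = 244/17

a = 5/14, b = 45/14, maximum z = 200/7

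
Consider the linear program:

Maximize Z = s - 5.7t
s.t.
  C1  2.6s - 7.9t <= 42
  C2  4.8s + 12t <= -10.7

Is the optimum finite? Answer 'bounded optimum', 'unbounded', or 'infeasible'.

From the feasible point (41947/6912, -11471/3456), moving in the direction (-7.9, -2.6) keeps every constraint satisfied while Z increases without bound.

unbounded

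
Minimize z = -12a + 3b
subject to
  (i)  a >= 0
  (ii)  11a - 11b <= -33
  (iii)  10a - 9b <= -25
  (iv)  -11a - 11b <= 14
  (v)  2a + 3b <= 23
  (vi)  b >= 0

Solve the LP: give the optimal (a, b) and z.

a = 11/4, b = 35/6, minimum z = -31/2

Extreme points and z = -12a + 3b:
  (0, 3) → z = 9
  (0, 23/3) → z = 23
  (2, 5) → z = -9
  (11/4, 35/6) → z = -31/2

The optimum lies where 10a - 9b = -25 and 2a + 3b = 23.
Solving simultaneously gives a = 11/4, b = 35/6.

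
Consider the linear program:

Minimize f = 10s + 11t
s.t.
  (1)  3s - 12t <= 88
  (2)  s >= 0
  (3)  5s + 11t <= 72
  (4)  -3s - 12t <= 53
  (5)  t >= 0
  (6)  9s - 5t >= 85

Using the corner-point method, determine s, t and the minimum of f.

s = 85/9, t = 0, minimum f = 850/9

At the optimal vertex, t = 0 and 9s - 5t = 85.
Solving simultaneously gives s = 85/9, t = 0.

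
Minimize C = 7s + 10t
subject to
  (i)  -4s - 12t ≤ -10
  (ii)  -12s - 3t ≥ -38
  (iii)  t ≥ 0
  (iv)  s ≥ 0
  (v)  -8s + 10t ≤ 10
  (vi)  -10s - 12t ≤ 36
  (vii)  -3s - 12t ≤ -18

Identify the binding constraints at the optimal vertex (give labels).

(v) and (vii)

Extreme points and C = 7s + 10t:
  (175/72, 53/18) → C = 1115/24
  (134/45, 34/45) → C = 142/5
  (10/21, 29/21) → C = 120/7

The minimum is at (10/21, 29/21). Substituting into each constraint, equality holds for (v) and (vii); the remaining constraints have slack.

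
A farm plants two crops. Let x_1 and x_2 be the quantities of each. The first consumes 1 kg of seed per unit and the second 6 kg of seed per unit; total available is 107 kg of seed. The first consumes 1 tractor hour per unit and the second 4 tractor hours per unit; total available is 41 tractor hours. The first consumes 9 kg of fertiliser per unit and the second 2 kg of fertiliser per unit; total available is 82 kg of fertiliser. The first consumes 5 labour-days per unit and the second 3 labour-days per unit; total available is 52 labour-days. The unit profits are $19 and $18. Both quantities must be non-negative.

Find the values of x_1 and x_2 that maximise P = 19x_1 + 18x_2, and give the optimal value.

Extreme points and P = 19x_1 + 18x_2:
  (0, 0) → P = 0
  (0, 41/4) → P = 369/2
  (82/9, 0) → P = 1558/9
  (5, 9) → P = 257
  (142/17, 58/17) → P = 3742/17

The binding constraints are x_1 + 4x_2 = 41 and 5x_1 + 3x_2 = 52.
Solving simultaneously gives x_1 = 5, x_2 = 9.

x_1 = 5, x_2 = 9, maximum P = 257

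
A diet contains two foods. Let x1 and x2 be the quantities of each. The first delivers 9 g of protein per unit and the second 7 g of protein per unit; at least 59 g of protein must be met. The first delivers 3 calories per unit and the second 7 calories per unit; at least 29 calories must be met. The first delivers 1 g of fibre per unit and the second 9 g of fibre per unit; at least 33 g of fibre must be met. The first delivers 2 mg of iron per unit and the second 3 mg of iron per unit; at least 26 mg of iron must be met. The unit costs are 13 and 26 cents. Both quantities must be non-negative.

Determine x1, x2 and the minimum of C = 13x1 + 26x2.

Feasible corners and C = 13x1 + 26x2:
  (0, 26/3) → C = 676/3
  (33, 0) → C = 429
  (9, 8/3) → C = 559/3
The feasible region is unbounded (it extends along (0, 1), (1, 0)), but C strictly increases along every unbounded feasible direction, so there is no improving ray and the minimum is attained at a vertex.

x1 = 9, x2 = 8/3, minimum C = 559/3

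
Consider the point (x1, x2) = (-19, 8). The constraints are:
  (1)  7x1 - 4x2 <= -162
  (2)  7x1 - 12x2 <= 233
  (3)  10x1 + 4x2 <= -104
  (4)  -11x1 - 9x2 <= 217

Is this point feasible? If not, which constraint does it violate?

(1): -165 ≤ -162 ✓
(2): -229 ≤ 233 ✓
(3): -158 ≤ -104 ✓
(4): 137 ≤ 217 ✓

feasible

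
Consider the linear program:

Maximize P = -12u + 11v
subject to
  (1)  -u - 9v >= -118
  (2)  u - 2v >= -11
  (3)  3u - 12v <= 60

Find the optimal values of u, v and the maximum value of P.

Vertices and P = -12u + 11v:
  (137/11, 129/11) → P = -225/11
  (652/13, 98/13) → P = -6746/13
  (-42, -31/2) → P = 667/2

The optimum lies where u - 2v = -11 and 3u - 12v = 60.
Solving simultaneously gives u = -42, v = -31/2.

u = -42, v = -31/2, maximum P = 667/2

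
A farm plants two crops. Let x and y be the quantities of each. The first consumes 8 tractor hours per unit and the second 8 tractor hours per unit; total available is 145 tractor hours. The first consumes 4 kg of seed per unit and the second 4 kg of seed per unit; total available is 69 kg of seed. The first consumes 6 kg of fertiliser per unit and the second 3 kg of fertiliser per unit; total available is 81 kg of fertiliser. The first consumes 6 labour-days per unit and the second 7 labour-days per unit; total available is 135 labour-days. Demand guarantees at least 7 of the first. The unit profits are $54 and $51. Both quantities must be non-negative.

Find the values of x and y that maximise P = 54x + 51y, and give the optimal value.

x = 39/4, y = 15/2, maximum P = 909

Feasible corners and P = 54x + 51y:
  (27/2, 0) → P = 729
  (7, 0) → P = 378
  (39/4, 15/2) → P = 909
  (7, 41/4) → P = 3603/4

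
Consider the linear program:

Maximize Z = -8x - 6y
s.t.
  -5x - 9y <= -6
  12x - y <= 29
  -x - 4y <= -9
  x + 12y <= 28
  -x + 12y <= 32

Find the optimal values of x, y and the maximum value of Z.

x = -1/2, y = 19/8, maximum Z = -41/4

Feasible corners and Z = -8x - 6y:
  (125/49, 79/49) → Z = -1474/49
  (376/145, 307/145) → Z = -970/29
  (-1/2, 19/8) → Z = -41/4

The binding constraints are -x - 4y = -9 and x + 12y = 28.
Solving simultaneously gives x = -1/2, y = 19/8.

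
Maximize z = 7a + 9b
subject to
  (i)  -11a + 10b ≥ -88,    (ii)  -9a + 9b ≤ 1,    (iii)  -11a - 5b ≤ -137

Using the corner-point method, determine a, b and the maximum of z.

Extreme points and z = 7a + 9b:
  (802/9, 803/9) → z = 12841/9
  (362/33, 49/15) → z = 17521/165
  (307/36, 311/36) → z = 1237/9

The optimum lies where -11a + 10b = -88 and -9a + 9b = 1.
Solving simultaneously gives a = 802/9, b = 803/9.

a = 802/9, b = 803/9, maximum z = 12841/9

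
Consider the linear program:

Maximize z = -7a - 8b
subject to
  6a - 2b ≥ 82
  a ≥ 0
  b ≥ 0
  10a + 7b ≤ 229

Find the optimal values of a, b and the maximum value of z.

a = 41/3, b = 0, maximum z = -287/3

Feasible corners and z = -7a - 8b:
  (41/3, 0) → z = -287/3
  (516/31, 277/31) → z = -188
  (229/10, 0) → z = -1603/10

The binding constraints are 6a - 2b = 82 and b = 0.
Solving simultaneously gives a = 41/3, b = 0.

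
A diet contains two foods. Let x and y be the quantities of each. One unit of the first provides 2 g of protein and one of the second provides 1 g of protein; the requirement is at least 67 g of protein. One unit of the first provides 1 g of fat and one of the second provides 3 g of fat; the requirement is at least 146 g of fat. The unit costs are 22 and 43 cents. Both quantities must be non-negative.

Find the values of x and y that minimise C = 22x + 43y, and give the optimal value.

Extreme points and C = 22x + 43y:
  (0, 67) → C = 2881
  (146, 0) → C = 3212
  (11, 45) → C = 2177
The feasible region is unbounded (it extends along (0, 1), (1, 0)), but C strictly increases along every unbounded feasible direction, so there is no improving ray and the minimum is attained at a vertex.

The optimum lies where 2x + y = 67 and x + 3y = 146.
Solving simultaneously gives x = 11, y = 45.

x = 11, y = 45, minimum C = 2177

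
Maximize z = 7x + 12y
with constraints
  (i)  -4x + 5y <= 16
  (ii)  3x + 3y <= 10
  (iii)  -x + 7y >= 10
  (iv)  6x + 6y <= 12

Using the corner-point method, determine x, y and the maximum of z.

x = -2/3, y = 8/3, maximum z = 82/3

At the optimal vertex, -4x + 5y = 16 and 6x + 6y = 12.
Solving simultaneously gives x = -2/3, y = 8/3.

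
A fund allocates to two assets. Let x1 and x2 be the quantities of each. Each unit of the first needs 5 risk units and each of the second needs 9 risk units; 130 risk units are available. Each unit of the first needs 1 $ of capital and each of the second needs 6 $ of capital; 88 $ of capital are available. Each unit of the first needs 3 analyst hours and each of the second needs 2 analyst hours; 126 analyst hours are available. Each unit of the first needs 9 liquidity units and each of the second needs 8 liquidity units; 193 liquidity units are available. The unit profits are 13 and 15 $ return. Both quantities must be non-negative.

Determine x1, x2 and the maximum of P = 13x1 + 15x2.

Extreme points and P = 13x1 + 15x2:
  (0, 0) → P = 0
  (0, 130/9) → P = 650/3
  (193/9, 0) → P = 2509/9
  (17, 5) → P = 296

The binding constraints are 5x1 + 9x2 = 130 and 9x1 + 8x2 = 193.
Solving simultaneously gives x1 = 17, x2 = 5.

x1 = 17, x2 = 5, maximum P = 296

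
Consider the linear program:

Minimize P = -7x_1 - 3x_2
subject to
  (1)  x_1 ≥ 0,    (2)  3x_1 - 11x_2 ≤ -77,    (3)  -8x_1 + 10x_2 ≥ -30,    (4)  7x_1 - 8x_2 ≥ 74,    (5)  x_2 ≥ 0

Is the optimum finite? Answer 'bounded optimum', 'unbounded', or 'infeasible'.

From the feasible point (250/3, 191/3), moving in the direction (10, 8) keeps every constraint satisfied while P decreases without bound.

unbounded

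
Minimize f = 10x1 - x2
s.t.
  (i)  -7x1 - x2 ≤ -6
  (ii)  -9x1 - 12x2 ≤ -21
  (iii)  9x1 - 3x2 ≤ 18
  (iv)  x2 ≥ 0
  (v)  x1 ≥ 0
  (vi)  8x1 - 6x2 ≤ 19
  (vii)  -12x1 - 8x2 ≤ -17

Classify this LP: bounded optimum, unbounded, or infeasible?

unbounded

From the feasible point (17/25, 31/25), moving in the direction (0, 1) keeps every constraint satisfied while f decreases without bound.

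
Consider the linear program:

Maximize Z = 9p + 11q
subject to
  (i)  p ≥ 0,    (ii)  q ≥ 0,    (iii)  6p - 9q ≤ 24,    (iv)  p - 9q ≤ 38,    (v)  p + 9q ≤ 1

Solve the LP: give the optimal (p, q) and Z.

p = 1, q = 0, maximum Z = 9

Extreme points and Z = 9p + 11q:
  (0, 0) → Z = 0
  (0, 1/9) → Z = 11/9
  (1, 0) → Z = 9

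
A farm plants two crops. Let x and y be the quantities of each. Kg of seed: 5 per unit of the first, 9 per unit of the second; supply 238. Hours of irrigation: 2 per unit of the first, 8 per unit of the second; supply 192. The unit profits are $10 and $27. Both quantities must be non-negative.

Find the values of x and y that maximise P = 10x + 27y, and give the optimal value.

x = 8, y = 22, maximum P = 674

Corner points and P = 10x + 27y:
  (0, 0) → P = 0
  (0, 24) → P = 648
  (238/5, 0) → P = 476
  (8, 22) → P = 674

The binding constraints are 5x + 9y = 238 and 2x + 8y = 192.
Solving simultaneously gives x = 8, y = 22.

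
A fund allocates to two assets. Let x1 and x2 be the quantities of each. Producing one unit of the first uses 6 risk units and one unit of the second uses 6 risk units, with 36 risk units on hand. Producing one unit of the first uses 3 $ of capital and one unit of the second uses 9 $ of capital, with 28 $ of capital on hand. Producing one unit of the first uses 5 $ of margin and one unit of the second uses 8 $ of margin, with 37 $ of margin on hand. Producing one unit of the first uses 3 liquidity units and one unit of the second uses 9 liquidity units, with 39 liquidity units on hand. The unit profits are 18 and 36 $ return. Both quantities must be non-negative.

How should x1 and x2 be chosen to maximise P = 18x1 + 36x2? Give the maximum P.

Extreme points and P = 18x1 + 36x2:
  (0, 0) → P = 0
  (0, 28/9) → P = 112
  (6, 0) → P = 108
  (13/3, 5/3) → P = 138

x1 = 13/3, x2 = 5/3, maximum P = 138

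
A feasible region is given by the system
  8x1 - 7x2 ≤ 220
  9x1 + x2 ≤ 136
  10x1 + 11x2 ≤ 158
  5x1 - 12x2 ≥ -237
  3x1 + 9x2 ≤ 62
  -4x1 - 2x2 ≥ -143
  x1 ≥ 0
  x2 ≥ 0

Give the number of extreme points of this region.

Of the 28 pairwise boundary intersections, those satisfying every inequality are:
  (1338/89, 62/89)
  (136/9, 0)
  (740/57, 146/57)
  (0, 62/9)
  (0, 0)

5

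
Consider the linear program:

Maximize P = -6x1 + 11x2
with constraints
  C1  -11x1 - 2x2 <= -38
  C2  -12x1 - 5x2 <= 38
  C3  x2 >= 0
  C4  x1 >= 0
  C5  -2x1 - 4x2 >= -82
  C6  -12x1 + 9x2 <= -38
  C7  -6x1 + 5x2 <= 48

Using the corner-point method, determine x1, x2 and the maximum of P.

The optimum lies where -2x1 - 4x2 = -82 and -12x1 + 9x2 = -38.
Solving simultaneously gives x1 = 445/33, x2 = 454/33.

x1 = 445/33, x2 = 454/33, maximum P = 2324/33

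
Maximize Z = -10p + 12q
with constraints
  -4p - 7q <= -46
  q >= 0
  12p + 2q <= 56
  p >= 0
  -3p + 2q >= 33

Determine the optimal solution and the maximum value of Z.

p = 0, q = 28, maximum Z = 336

Feasible corners and Z = -10p + 12q:
  (0, 28) → Z = 336
  (23/15, 94/5) → Z = 3154/15
  (0, 33/2) → Z = 198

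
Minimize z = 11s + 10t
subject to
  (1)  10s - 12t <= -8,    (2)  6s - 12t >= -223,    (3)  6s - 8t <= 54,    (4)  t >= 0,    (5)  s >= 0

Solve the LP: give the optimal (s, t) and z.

Feasible corners and z = 11s + 10t:
  (215/4, 1091/24) → z = 6275/6
  (0, 2/3) → z = 20/3
  (0, 223/12) → z = 1115/6

At the optimal vertex, 10s - 12t = -8 and s = 0.
Solving simultaneously gives s = 0, t = 2/3.

s = 0, t = 2/3, minimum z = 20/3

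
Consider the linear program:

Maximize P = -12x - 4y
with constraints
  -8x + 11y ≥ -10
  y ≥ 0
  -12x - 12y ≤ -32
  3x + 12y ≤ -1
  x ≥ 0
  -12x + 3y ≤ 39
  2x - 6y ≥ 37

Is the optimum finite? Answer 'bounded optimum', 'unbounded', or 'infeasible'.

infeasible

The boundaries -12x + 3y = 39 and 2x - 6y = 37 meet at (-115/22, -87/11), but that point violates -8x + 11y ≥ -10. Every candidate vertex is excluded by some other constraint, so the feasible region is empty.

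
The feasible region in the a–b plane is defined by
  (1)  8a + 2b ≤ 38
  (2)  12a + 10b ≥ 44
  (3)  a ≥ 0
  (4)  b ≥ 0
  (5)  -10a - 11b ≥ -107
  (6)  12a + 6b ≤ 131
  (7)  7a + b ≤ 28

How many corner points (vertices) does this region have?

Intersecting each pair of boundary lines and keeping only the points that satisfy every inequality leaves:
  (3, 7)
  (0, 22/5)
  (11/3, 0)
  (0, 107/11)
  (4, 0)

5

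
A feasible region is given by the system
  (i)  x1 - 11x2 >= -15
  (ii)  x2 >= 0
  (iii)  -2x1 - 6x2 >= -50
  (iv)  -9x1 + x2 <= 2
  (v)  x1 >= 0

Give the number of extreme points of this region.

4

Pairwise boundary intersections that survive every other constraint:
  (115/7, 20/7)
  (0, 15/11)
  (25, 0)
  (0, 0)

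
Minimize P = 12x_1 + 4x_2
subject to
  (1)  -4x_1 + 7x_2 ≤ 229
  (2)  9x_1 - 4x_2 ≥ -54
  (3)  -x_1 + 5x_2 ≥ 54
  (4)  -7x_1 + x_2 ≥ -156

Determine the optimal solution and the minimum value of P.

x_1 = -54/41, x_2 = 432/41, minimum P = 1080/41

Vertices and P = 12x_1 + 4x_2:
  (538/47, 1845/47) → P = 13836/47
  (1321/45, 2227/45) → P = 4952/9
  (-54/41, 432/41) → P = 1080/41
  (417/17, 267/17) → P = 6072/17

The binding constraints are 9x_1 - 4x_2 = -54 and -x_1 + 5x_2 = 54.
Solving simultaneously gives x_1 = -54/41, x_2 = 432/41.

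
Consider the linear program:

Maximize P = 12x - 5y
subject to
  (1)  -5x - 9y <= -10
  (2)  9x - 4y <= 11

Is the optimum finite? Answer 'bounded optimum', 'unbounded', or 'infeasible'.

unbounded

From the feasible point (139/101, 35/101), moving in the direction (4, 9) keeps every constraint satisfied while P increases without bound.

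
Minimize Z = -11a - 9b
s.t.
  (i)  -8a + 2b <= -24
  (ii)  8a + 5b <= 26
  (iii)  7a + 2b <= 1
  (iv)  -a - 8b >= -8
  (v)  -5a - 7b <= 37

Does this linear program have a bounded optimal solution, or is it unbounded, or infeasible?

bounded optimum

Feasible corners and Z = -11a - 9b:
  (5/3, -16/3) → Z = 89/3
  (47/33, -208/33) → Z = 1355/33
  (27/13, -88/13) → Z = 495/13
The feasible region has finitely many vertices and no improving ray; the minimum is 89/3 at (5/3, -16/3).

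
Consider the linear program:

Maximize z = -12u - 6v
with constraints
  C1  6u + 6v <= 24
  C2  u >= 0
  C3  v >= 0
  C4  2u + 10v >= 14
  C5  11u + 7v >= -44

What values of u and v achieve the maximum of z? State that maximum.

Vertices and z = -12u - 6v:
  (0, 4) → z = -24
  (13/4, 3/4) → z = -87/2
  (0, 7/5) → z = -42/5

At the optimal vertex, u = 0 and 2u + 10v = 14.
Solving simultaneously gives u = 0, v = 7/5.

u = 0, v = 7/5, maximum z = -42/5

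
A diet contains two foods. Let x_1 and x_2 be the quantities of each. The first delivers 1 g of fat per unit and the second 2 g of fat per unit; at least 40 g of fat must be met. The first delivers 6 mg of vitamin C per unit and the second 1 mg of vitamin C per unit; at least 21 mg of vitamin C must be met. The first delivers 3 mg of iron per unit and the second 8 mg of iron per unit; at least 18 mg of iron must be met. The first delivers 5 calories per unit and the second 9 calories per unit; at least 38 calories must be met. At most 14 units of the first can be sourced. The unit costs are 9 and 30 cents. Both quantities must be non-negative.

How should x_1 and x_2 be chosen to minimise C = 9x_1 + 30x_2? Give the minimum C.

The feasible region is unbounded (it extends along (0, 1)), but C strictly increases along every unbounded feasible direction, so there is no improving ray and the minimum is attained at a vertex.

x_1 = 14, x_2 = 13, minimum C = 516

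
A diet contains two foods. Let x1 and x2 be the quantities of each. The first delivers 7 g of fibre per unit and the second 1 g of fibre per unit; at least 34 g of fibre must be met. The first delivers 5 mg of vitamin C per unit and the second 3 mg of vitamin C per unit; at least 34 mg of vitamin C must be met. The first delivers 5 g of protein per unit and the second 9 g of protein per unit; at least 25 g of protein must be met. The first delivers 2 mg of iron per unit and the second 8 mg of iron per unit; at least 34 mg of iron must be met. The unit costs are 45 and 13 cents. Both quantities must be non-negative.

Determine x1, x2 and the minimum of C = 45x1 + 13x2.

The feasible region is unbounded (it extends along (0, 1), (1, 0)), but C strictly increases along every unbounded feasible direction, so there is no improving ray and the minimum is attained at a vertex.

At the optimal vertex, 7x1 + x2 = 34 and 5x1 + 3x2 = 34.
Solving simultaneously gives x1 = 17/4, x2 = 17/4.

x1 = 17/4, x2 = 17/4, minimum C = 493/2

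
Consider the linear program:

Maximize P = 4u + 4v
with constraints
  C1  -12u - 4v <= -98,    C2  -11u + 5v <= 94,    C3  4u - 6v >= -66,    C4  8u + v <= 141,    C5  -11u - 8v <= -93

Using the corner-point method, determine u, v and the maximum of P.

u = 15, v = 21, maximum P = 144

Vertices and P = 4u + 4v:
  (81/22, 148/11) → P = 754/11
  (103/13, 19/26) → P = 450/13
  (15, 21) → P = 144
  (1035/53, -807/53) → P = 912/53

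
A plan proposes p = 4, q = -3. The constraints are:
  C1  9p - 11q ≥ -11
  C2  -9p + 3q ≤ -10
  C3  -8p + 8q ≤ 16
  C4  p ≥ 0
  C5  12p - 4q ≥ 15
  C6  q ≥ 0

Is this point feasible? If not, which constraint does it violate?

Constraint C6: q = -3, which is not ≥ 0. All other constraints are satisfied.

not feasible — violates C6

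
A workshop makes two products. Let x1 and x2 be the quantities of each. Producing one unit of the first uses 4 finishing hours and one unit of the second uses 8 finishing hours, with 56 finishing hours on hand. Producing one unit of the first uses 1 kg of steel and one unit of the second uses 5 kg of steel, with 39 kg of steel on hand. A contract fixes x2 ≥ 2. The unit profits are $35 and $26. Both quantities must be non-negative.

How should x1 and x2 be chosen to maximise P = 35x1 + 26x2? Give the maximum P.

Vertices and P = 35x1 + 26x2:
  (0, 7) → P = 182
  (0, 2) → P = 52
  (10, 2) → P = 402

The optimum lies where 4x1 + 8x2 = 56 and x2 = 2.
Solving simultaneously gives x1 = 10, x2 = 2.

x1 = 10, x2 = 2, maximum P = 402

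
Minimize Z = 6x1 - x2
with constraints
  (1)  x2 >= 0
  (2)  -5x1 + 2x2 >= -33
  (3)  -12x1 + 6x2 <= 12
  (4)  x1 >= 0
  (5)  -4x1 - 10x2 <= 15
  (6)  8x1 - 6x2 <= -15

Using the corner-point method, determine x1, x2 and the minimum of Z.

x1 = 3/4, x2 = 7/2, minimum Z = 1

Extreme points and Z = 6x1 - x2:
  (37, 76) → Z = 146
  (114/7, 339/14) → Z = 147/2
  (3/4, 7/2) → Z = 1

The binding constraints are -12x1 + 6x2 = 12 and 8x1 - 6x2 = -15.
Solving simultaneously gives x1 = 3/4, x2 = 7/2.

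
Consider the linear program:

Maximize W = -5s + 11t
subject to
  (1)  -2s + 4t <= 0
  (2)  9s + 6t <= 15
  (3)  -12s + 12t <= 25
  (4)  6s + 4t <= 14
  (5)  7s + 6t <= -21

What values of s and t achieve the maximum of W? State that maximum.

The feasible region is unbounded (it extends along (2, -3), (-1, -1)), but W strictly decreases along every unbounded feasible direction, so there is no improving ray and the maximum is attained at a vertex.

At the optimal vertex, -2s + 4t = 0 and 7s + 6t = -21.
Solving simultaneously gives s = -21/10, t = -21/20.

s = -21/10, t = -21/20, maximum W = -21/20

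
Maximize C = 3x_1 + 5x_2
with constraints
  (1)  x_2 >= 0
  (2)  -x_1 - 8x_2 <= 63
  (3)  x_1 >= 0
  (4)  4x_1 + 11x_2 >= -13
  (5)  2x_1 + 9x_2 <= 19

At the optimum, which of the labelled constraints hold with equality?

Vertices and C = 3x_1 + 5x_2:
  (0, 0) → C = 0
  (19/2, 0) → C = 57/2
  (0, 19/9) → C = 95/9

The maximum is at (19/2, 0). Substituting into each constraint, equality holds for (1) and (5); the remaining constraints have slack.

(1) and (5)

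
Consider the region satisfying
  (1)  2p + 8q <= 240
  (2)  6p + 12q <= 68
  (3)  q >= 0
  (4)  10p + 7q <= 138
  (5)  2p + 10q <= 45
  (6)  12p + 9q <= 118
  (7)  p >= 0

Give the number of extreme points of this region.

5

Pairwise boundary intersections that survive every other constraint:
  (35/9, 67/18)
  (134/15, 6/5)
  (59/6, 0)
  (0, 0)
  (0, 9/2)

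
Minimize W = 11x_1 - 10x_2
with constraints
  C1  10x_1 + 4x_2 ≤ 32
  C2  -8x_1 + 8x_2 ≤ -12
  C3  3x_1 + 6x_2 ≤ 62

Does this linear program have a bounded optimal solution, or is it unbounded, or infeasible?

From the feasible point (19/7, 17/14), moving in the direction (-8, -8) keeps every constraint satisfied while W decreases without bound.

unbounded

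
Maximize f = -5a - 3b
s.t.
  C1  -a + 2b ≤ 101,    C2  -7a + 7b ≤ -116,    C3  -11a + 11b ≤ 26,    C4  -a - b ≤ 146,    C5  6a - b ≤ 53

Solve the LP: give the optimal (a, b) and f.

Extreme points and f = -5a - 3b:
  (-453/7, -569/7) → f = 3972/7
  (51/7, -65/7) → f = -60/7
  (-93/7, -929/7) → f = 3252/7

The optimum lies where -7a + 7b = -116 and -a - b = 146.
Solving simultaneously gives a = -453/7, b = -569/7.

a = -453/7, b = -569/7, maximum f = 3972/7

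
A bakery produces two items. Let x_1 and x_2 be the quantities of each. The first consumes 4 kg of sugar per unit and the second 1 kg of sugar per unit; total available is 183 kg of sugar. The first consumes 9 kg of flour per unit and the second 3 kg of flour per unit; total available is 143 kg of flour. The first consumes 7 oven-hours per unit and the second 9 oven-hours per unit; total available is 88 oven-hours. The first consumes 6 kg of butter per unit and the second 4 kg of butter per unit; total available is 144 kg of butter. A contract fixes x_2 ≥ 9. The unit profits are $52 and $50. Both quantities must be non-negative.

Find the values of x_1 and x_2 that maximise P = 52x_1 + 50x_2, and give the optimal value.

x_1 = 1, x_2 = 9, maximum P = 502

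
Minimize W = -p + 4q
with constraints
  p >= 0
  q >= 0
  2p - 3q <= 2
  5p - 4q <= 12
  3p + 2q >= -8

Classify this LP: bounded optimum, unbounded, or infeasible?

bounded optimum

Extreme points and W = -p + 4q:
  (0, 0) → W = 0
  (1, 0) → W = -1
  (4, 2) → W = 4
The feasible region has finitely many vertices and no improving ray; the minimum is -1 at (1, 0).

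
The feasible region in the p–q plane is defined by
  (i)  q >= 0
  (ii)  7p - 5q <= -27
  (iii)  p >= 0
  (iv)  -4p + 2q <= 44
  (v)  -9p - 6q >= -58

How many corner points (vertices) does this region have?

Pairwise boundary intersections that survive every other constraint:
  (0, 27/5)
  (128/87, 649/87)
  (0, 29/3)

3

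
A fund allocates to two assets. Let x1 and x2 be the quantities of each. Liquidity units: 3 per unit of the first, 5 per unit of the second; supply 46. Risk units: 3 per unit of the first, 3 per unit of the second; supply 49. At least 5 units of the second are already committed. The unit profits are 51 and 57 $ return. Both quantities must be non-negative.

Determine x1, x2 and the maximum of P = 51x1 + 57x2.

The binding constraints are 3x1 + 5x2 = 46 and x2 = 5.
Solving simultaneously gives x1 = 7, x2 = 5.

x1 = 7, x2 = 5, maximum P = 642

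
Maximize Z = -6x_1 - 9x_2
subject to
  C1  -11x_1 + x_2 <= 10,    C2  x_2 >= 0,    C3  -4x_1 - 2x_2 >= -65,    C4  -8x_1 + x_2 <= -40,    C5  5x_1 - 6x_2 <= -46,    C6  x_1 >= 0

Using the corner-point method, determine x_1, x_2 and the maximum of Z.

x_1 = 286/43, x_2 = 568/43, maximum Z = -6828/43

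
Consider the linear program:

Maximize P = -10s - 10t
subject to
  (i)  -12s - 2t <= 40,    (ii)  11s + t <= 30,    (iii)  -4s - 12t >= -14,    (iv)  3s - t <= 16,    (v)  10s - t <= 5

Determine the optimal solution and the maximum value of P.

s = -15/16, t = -115/8, maximum P = 1225/8

Corner points and P = -10s - 10t:
  (-127/34, 41/17) → P = 225/17
  (-15/16, -115/8) → P = 1225/8
  (37/62, 30/31) → P = -485/31

The optimum lies where -12s - 2t = 40 and 10s - t = 5.
Solving simultaneously gives s = -15/16, t = -115/8.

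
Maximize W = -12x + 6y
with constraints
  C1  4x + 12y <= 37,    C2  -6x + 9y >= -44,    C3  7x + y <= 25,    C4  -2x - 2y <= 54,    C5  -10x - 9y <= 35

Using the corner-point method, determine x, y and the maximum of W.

x = -251/28, y = 85/14, maximum W = 144

Extreme points and W = -12x + 6y:
  (263/80, 159/80) → W = -1101/40
  (-251/28, 85/14) → W = 144
  (269/69, -158/69) → W = -1392/23
  (9/16, -325/72) → W = -203/6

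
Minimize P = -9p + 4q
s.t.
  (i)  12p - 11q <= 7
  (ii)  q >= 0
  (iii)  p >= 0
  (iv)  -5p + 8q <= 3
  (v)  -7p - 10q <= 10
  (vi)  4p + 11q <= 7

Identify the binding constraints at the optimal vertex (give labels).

(i) and (vi)

Vertices and P = -9p + 4q:
  (7/12, 0) → P = -21/4
  (7/8, 7/22) → P = -581/88
  (0, 0) → P = 0
  (0, 3/8) → P = 3/2
  (23/87, 47/87) → P = -19/87

The minimum is at (7/8, 7/22). Substituting into each constraint, equality holds for (i) and (vi); the remaining constraints have slack.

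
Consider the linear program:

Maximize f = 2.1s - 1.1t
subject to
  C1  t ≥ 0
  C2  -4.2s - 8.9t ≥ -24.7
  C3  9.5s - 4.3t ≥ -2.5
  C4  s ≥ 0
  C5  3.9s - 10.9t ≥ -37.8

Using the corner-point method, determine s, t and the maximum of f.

s = 247/42, t = 0, maximum f = 247/20

Extreme points and f = 2.1s - 1.1t:
  (247/42, 0) → f = 247/20
  (0, 0) → f = 0
  (8396/10261, 24515/10261) → f = -93349/102610
  (0, 25/43) → f = -55/86

The binding constraints are t = 0 and -4.2s - 8.9t = -24.7.
Solving simultaneously gives s = 247/42, t = 0.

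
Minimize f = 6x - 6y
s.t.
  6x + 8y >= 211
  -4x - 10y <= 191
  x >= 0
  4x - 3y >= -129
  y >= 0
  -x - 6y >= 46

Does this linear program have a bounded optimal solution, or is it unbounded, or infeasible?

infeasible

The boundaries 6x + 8y = 211 and -4x - 10y = 191 meet at (1819/14, -995/14), but that point violates y ≥ 0. Every candidate vertex is excluded by some other constraint, so the feasible region is empty.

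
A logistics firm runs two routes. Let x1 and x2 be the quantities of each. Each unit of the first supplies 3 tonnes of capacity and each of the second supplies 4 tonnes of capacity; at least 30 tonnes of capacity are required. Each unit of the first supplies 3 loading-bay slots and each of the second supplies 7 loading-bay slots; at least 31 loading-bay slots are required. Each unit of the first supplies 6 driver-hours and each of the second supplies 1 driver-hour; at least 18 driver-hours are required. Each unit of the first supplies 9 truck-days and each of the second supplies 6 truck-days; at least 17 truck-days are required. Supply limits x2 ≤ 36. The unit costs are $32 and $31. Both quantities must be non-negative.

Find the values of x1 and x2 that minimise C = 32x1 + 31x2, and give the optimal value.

x1 = 2, x2 = 6, minimum C = 250

The feasible region is unbounded (it extends along (1, 0)), but C strictly increases along every unbounded feasible direction, so there is no improving ray and the minimum is attained at a vertex.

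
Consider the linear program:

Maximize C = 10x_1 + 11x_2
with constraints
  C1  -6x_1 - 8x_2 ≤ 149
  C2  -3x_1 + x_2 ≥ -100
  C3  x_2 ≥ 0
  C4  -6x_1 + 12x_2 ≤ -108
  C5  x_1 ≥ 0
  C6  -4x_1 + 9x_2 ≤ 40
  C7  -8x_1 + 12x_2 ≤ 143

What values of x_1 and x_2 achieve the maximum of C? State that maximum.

Corner points and C = 10x_1 + 11x_2:
  (100/3, 0) → C = 1000/3
  (182/5, 46/5) → C = 2326/5
  (18, 0) → C = 180

The binding constraints are -3x_1 + x_2 = -100 and -6x_1 + 12x_2 = -108.
Solving simultaneously gives x_1 = 182/5, x_2 = 46/5.

x_1 = 182/5, x_2 = 46/5, maximum C = 2326/5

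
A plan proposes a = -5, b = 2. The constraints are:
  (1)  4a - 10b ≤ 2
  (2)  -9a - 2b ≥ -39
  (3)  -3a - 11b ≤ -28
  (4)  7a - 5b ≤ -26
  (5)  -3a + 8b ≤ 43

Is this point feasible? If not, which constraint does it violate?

not feasible — violates (3)

Constraint (3): -3a - 11b = -7, which is not ≤ -28. All other constraints are satisfied.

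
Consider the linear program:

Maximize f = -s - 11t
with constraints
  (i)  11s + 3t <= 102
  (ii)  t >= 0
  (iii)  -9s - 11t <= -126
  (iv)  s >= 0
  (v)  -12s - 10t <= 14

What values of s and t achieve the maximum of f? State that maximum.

Feasible corners and f = -s - 11t:
  (372/47, 234/47) → f = -2946/47
  (0, 34) → f = -374
  (0, 126/11) → f = -126

The binding constraints are 11s + 3t = 102 and -9s - 11t = -126.
Solving simultaneously gives s = 372/47, t = 234/47.

s = 372/47, t = 234/47, maximum f = -2946/47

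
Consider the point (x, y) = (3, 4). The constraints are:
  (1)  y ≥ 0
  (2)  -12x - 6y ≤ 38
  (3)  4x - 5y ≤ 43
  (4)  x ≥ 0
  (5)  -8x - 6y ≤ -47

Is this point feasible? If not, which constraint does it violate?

(1): 4 ≥ 0 ✓
(2): -60 ≤ 38 ✓
(3): -8 ≤ 43 ✓
(4): 3 ≥ 0 ✓
(5): -48 ≤ -47 ✓

feasible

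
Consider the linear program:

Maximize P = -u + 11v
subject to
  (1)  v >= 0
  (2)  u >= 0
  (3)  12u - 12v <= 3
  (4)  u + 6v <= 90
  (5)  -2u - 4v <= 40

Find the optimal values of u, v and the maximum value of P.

u = 0, v = 15, maximum P = 165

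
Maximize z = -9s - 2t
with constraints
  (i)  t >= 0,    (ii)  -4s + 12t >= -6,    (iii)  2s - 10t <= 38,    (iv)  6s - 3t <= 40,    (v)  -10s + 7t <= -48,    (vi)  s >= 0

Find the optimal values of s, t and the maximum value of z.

Corner points and z = -9s - 2t:
  (77/10, 31/15) → z = -2203/30
  (267/46, 33/23) → z = -2535/46
  (34/3, 28/3) → z = -362/3

The binding constraints are -4s + 12t = -6 and -10s + 7t = -48.
Solving simultaneously gives s = 267/46, t = 33/23.

s = 267/46, t = 33/23, maximum z = -2535/46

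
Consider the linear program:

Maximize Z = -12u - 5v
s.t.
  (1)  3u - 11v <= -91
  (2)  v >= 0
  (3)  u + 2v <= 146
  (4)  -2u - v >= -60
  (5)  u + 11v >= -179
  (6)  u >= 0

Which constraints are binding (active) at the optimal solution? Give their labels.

(1) and (6)

Feasible corners and Z = -12u - 5v:
  (569/25, 362/25) → Z = -8638/25
  (0, 91/11) → Z = -455/11
  (0, 60) → Z = -300

The maximum is at (0, 91/11). Substituting into each constraint, equality holds for (1) and (6); the remaining constraints have slack.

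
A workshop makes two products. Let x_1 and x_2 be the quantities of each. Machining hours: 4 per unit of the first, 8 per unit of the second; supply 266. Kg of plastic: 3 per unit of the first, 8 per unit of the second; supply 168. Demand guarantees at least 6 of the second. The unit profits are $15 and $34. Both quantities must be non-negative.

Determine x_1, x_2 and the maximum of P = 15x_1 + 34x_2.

Vertices and P = 15x_1 + 34x_2:
  (0, 21) → P = 714
  (0, 6) → P = 204
  (40, 6) → P = 804

The optimum lies where 3x_1 + 8x_2 = 168 and x_2 = 6.
Solving simultaneously gives x_1 = 40, x_2 = 6.

x_1 = 40, x_2 = 6, maximum P = 804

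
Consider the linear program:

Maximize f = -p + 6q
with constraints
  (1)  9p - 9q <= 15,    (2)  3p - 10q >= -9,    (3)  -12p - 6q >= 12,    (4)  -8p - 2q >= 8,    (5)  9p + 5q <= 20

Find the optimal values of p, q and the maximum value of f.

p = -29/23, q = 12/23, maximum f = 101/23

The feasible region is unbounded (it extends along (-10, -3), (-1, -1)), but f strictly decreases along every unbounded feasible direction, so there is no improving ray and the maximum is attained at a vertex.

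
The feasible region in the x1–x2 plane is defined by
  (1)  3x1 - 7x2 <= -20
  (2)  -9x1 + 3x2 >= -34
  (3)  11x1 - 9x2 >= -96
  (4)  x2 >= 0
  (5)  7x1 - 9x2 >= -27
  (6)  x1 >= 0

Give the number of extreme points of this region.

4

The feasible vertices (each the meet of two boundaries and inside every other half-plane) are:
  (149/27, 47/9)
  (0, 20/7)
  (129/20, 481/60)
  (0, 3)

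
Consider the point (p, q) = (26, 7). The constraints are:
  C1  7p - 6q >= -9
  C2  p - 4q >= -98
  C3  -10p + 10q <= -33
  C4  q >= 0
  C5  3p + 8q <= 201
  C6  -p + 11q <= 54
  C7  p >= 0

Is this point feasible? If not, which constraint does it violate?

C1: 140 ≥ -9 ✓
C2: -2 ≥ -98 ✓
C3: -190 ≤ -33 ✓
C4: 7 ≥ 0 ✓
C5: 134 ≤ 201 ✓
C6: 51 ≤ 54 ✓
C7: 26 ≥ 0 ✓

feasible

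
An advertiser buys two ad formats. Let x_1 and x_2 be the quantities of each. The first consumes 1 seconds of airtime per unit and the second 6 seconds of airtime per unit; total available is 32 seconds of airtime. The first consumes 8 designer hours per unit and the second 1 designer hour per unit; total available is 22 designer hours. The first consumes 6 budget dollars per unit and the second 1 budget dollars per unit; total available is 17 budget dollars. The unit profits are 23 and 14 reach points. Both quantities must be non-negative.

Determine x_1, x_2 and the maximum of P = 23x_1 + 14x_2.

At the optimal vertex, x_1 + 6x_2 = 32 and 6x_1 + x_2 = 17.
Solving simultaneously gives x_1 = 2, x_2 = 5.

x_1 = 2, x_2 = 5, maximum P = 116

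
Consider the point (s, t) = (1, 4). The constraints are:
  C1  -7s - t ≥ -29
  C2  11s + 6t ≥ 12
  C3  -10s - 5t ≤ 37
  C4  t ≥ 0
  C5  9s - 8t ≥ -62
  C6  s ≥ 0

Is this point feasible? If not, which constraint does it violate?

feasible

C1: -11 ≥ -29 ✓
C2: 35 ≥ 12 ✓
C3: -30 ≤ 37 ✓
C4: 4 ≥ 0 ✓
C5: -23 ≥ -62 ✓
C6: 1 ≥ 0 ✓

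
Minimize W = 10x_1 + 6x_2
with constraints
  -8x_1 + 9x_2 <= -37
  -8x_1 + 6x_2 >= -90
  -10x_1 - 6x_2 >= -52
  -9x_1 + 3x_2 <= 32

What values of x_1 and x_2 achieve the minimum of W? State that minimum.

x_1 = -77/5, x_2 = -533/15, minimum W = -1836/5

Corner points and W = 10x_1 + 6x_2:
  (5, 1/3) → W = 52
  (-7, -31/3) → W = -132
  (71/9, -121/27) → W = 52
  (-77/5, -533/15) → W = -1836/5

The binding constraints are -8x_1 + 6x_2 = -90 and -9x_1 + 3x_2 = 32.
Solving simultaneously gives x_1 = -77/5, x_2 = -533/15.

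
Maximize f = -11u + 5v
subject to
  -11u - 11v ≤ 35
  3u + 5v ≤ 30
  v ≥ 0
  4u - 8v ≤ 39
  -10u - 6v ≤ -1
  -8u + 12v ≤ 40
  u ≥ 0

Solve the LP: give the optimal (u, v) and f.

Feasible corners and f = -11u + 5v:
  (435/44, 3/44) → f = -2385/22
  (40/19, 90/19) → f = 10/19
  (39/4, 0) → f = -429/4
  (1/10, 0) → f = -11/10
  (0, 1/6) → f = 5/6
  (0, 10/3) → f = 50/3

At the optimal vertex, -8u + 12v = 40 and u = 0.
Solving simultaneously gives u = 0, v = 10/3.

u = 0, v = 10/3, maximum f = 50/3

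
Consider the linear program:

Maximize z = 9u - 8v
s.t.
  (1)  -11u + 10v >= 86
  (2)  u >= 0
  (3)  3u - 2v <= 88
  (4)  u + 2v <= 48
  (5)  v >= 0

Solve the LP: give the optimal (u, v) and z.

u = 77/8, v = 307/16, maximum z = -535/8

Feasible corners and z = 9u - 8v:
  (0, 43/5) → z = -344/5
  (77/8, 307/16) → z = -535/8
  (0, 24) → z = -192

At the optimal vertex, -11u + 10v = 86 and u + 2v = 48.
Solving simultaneously gives u = 77/8, v = 307/16.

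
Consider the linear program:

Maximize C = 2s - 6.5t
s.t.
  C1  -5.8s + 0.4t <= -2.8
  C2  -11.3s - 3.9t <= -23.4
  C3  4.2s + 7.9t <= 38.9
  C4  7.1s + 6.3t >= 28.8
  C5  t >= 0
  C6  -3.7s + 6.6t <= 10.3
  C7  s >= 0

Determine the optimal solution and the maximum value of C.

Feasible corners and C = 2s - 6.5t:
  (389/42, 0) → C = 389/21
  (17537/5695, 18719/5695) → C = -173199/11390
  (288/71, 0) → C = 576/71
  (4173/2339, 17969/7017) → C = -183521/14034

The optimum lies where 4.2s + 7.9t = 38.9 and t = 0.
Solving simultaneously gives s = 389/42, t = 0.

s = 389/42, t = 0, maximum C = 389/21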